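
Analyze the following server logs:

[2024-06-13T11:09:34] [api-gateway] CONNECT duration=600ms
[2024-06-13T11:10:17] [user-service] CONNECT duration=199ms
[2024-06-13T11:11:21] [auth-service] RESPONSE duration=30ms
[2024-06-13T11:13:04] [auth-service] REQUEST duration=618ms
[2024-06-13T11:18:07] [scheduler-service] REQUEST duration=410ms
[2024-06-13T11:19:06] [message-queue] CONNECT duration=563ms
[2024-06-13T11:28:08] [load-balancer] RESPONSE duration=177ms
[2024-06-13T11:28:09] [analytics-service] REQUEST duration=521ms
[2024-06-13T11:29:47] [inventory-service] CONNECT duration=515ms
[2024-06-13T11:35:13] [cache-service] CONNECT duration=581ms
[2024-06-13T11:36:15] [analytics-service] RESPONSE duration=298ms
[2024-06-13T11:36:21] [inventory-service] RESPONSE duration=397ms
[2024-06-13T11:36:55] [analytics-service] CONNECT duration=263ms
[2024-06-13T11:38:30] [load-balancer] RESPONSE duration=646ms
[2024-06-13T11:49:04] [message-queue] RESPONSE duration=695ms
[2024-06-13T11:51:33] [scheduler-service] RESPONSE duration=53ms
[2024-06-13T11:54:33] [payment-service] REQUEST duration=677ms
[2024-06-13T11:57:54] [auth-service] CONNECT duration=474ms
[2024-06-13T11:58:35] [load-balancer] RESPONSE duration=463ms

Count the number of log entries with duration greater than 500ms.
9

To count timeouts:

1. Threshold: 500ms
2. Extract duration from each log entry
3. Count entries where duration > 500
4. Timeout count: 9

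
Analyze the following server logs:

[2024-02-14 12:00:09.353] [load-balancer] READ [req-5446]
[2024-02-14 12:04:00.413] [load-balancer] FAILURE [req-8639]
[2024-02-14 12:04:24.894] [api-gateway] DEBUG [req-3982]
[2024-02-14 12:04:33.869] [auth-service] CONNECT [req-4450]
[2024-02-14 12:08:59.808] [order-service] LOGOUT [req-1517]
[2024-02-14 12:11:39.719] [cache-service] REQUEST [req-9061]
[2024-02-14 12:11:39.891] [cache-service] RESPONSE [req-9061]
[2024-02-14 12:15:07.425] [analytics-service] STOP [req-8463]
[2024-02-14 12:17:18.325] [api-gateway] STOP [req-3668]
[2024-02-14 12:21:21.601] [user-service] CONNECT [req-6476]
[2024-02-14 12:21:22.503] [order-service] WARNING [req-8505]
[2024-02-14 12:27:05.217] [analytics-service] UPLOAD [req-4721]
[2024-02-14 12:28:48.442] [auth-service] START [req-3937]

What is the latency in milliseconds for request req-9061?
172

To calculate latency:

1. Find REQUEST with id req-9061: 2024-02-14 12:11:39.719
2. Find RESPONSE with id req-9061: 2024-02-14 12:11:39.891
3. Latency: 2024-02-14 12:11:39.891 - 2024-02-14 12:11:39.719 = 172ms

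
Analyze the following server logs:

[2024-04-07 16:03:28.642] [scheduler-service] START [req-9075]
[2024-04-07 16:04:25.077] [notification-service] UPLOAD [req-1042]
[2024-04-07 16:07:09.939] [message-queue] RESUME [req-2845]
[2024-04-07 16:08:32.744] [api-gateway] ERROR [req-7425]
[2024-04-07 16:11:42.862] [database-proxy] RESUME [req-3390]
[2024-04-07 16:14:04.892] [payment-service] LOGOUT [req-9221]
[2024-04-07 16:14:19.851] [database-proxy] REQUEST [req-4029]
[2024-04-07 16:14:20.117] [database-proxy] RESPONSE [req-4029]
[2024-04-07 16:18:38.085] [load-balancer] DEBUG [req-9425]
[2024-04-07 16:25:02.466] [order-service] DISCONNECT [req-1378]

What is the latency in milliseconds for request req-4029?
266

To calculate latency:

1. Find REQUEST with id req-4029: 2024-04-07 16:14:19.851
2. Find RESPONSE with id req-4029: 2024-04-07 16:14:20.117
3. Latency: 2024-04-07 16:14:20.117 - 2024-04-07 16:14:19.851 = 266ms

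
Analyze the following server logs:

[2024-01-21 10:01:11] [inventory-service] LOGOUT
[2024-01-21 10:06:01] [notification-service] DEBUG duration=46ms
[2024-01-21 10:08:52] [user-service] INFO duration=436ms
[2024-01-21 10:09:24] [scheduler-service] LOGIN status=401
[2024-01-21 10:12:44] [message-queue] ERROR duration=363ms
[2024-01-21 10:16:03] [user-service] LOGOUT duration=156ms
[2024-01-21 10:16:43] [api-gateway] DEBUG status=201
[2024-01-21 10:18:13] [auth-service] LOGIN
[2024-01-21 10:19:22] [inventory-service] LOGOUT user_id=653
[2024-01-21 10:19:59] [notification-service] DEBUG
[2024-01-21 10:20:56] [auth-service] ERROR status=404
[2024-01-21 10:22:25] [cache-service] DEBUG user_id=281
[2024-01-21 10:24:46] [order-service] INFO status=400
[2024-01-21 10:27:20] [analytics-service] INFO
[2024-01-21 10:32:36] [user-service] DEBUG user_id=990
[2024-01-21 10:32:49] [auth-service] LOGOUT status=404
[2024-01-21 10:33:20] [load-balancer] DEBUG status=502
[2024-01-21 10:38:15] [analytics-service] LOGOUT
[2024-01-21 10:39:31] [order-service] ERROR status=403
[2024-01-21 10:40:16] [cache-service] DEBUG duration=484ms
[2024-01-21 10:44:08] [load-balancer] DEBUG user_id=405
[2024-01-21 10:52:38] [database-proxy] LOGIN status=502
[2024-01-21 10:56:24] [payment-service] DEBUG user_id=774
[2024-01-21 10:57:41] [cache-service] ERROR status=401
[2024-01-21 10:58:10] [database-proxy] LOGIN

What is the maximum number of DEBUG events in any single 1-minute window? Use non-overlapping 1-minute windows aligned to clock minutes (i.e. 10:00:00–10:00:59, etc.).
1

To find the burst window:

1. Divide the log period into non-overlapping 1-minute windows starting at 10:00
2. Count DEBUG events in each window
3. Find the window with maximum count
4. Maximum events in a window: 1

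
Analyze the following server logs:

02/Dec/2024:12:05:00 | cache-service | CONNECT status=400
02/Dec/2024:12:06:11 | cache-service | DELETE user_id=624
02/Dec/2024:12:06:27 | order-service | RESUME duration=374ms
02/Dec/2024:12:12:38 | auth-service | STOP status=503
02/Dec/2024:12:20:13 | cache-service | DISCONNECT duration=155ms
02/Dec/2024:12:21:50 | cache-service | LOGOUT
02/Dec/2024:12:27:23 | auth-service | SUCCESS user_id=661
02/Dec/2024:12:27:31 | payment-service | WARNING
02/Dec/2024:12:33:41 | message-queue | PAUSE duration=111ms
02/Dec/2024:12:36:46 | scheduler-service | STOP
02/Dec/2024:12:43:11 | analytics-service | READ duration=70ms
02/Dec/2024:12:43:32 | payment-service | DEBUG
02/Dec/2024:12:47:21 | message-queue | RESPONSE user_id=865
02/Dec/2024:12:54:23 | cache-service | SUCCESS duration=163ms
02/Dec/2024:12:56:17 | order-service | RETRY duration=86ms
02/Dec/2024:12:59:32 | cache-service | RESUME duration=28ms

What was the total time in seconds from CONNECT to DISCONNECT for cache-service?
913

To calculate state duration:

1. Find CONNECT event for cache-service: 02/Dec/2024:12:05:00
2. Find DISCONNECT event for cache-service: 02/Dec/2024:12:20:13
3. Calculate duration: 02/Dec/2024:12:20:13 - 02/Dec/2024:12:05:00 = 913 seconds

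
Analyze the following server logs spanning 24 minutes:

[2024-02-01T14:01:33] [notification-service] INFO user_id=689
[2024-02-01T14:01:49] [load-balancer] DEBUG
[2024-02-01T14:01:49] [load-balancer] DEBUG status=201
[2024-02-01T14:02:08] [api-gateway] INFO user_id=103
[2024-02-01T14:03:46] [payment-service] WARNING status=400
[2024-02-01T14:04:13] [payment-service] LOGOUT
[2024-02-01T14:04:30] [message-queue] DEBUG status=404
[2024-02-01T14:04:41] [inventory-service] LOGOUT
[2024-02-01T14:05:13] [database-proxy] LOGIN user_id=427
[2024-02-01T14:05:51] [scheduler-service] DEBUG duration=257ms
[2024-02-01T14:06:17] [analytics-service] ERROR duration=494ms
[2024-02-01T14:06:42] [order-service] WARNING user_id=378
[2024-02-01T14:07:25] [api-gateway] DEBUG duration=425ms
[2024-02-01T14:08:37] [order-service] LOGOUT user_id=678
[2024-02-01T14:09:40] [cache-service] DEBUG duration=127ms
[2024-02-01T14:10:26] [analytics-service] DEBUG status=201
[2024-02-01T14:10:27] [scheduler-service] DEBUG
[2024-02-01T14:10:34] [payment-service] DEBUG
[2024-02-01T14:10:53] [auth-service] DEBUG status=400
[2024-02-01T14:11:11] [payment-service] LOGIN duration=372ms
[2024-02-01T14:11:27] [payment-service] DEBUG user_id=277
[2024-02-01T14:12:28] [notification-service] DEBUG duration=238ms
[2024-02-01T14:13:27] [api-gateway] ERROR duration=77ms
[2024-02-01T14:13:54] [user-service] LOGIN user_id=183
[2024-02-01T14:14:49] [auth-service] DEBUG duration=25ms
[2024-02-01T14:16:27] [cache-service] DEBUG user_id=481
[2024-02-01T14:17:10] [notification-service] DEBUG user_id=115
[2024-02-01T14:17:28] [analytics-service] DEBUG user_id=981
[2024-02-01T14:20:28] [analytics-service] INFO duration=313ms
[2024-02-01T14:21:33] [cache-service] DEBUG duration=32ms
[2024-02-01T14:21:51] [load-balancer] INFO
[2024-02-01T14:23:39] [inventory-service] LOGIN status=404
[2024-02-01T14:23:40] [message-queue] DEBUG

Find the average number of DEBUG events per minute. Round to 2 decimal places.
0.75

To calculate the rate:

1. Count total DEBUG events: 18
2. Total time period: 24 minutes
3. Rate = 18 / 24 = 0.75 events per minute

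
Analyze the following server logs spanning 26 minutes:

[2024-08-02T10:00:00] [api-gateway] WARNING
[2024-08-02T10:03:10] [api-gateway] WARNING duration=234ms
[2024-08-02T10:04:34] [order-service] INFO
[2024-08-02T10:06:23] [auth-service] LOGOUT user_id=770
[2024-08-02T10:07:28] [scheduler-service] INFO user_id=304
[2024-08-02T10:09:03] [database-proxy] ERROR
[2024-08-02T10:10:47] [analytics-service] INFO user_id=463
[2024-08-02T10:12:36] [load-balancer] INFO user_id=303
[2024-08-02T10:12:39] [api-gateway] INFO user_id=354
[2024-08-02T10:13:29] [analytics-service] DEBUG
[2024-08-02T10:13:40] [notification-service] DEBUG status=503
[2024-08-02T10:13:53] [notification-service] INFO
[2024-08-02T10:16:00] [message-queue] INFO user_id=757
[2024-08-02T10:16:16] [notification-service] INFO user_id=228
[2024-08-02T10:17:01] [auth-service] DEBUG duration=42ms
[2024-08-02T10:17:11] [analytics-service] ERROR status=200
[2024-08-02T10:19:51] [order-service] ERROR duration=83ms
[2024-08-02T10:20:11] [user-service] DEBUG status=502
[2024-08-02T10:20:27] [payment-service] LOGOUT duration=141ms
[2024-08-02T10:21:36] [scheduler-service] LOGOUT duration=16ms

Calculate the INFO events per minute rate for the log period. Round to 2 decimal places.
0.31

To calculate the rate:

1. Count total INFO events: 8
2. Total time period: 26 minutes
3. Rate = 8 / 26 = 0.31 events per minute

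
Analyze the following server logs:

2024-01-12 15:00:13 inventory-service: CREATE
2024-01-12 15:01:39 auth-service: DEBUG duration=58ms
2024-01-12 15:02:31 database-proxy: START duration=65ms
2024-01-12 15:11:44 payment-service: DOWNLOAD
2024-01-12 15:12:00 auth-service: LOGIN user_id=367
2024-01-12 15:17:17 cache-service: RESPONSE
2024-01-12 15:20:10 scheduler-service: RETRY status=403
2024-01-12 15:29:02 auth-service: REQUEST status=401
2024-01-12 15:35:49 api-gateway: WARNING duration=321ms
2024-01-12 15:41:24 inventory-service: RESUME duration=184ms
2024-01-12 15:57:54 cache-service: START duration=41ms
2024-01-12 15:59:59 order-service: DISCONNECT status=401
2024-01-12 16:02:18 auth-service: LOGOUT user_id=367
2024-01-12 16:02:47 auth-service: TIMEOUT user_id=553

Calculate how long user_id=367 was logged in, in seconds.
3018

To calculate session duration:

1. Find LOGIN event for user_id=367: 2024-01-12 15:12:00
2. Find LOGOUT event for user_id=367: 2024-01-12 16:02:18
3. Session duration: 2024-01-12 16:02:18 - 2024-01-12 15:12:00 = 3018 seconds (50 minutes)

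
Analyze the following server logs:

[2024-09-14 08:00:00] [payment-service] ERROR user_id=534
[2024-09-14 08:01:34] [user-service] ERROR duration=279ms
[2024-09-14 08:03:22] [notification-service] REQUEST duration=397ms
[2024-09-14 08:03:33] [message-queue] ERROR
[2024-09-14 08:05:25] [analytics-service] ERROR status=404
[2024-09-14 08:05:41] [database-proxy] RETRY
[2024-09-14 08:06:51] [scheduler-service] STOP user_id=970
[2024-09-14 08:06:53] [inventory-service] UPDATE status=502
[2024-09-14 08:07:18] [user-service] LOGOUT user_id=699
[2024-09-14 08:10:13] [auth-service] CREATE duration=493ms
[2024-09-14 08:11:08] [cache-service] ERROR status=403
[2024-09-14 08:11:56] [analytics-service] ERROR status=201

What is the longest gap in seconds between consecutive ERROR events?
343

To find the longest gap:

1. Extract all ERROR events in chronological order
2. Calculate time differences between consecutive events
3. Find the maximum difference
4. Longest gap: 343 seconds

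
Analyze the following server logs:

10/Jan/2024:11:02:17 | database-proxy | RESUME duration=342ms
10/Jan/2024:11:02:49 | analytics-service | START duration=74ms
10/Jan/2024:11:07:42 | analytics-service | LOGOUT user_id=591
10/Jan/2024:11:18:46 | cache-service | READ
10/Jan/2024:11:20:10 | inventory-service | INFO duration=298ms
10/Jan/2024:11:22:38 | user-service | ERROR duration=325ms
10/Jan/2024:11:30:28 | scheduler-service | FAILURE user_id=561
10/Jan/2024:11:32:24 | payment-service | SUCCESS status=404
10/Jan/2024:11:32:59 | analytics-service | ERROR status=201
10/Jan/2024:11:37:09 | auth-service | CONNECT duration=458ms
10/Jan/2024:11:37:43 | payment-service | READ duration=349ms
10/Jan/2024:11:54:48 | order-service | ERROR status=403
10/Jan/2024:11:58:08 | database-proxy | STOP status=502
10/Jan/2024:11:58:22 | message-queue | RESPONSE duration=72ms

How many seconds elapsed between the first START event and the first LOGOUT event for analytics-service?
293

To find the time between events:

1. Locate the first START event for analytics-service: 10/Jan/2024:11:02:49
2. Locate the first LOGOUT event for analytics-service: 10/Jan/2024:11:07:42
3. Calculate the difference: 10/Jan/2024:11:07:42 - 10/Jan/2024:11:02:49 = 293 seconds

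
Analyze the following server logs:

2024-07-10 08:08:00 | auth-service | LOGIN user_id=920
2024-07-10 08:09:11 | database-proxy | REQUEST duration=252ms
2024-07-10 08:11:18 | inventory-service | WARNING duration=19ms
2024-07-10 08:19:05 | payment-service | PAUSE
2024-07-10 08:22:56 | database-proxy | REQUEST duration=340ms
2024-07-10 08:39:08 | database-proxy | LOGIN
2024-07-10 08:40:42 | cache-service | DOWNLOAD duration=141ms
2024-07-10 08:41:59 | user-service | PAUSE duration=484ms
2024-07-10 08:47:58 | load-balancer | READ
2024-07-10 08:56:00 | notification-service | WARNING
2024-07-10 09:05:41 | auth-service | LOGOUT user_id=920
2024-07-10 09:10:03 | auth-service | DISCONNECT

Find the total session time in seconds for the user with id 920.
3461

To calculate session duration:

1. Find LOGIN event for user_id=920: 2024-07-10 08:08:00
2. Find LOGOUT event for user_id=920: 2024-07-10 09:05:41
3. Session duration: 2024-07-10 09:05:41 - 2024-07-10 08:08:00 = 3461 seconds (57 minutes)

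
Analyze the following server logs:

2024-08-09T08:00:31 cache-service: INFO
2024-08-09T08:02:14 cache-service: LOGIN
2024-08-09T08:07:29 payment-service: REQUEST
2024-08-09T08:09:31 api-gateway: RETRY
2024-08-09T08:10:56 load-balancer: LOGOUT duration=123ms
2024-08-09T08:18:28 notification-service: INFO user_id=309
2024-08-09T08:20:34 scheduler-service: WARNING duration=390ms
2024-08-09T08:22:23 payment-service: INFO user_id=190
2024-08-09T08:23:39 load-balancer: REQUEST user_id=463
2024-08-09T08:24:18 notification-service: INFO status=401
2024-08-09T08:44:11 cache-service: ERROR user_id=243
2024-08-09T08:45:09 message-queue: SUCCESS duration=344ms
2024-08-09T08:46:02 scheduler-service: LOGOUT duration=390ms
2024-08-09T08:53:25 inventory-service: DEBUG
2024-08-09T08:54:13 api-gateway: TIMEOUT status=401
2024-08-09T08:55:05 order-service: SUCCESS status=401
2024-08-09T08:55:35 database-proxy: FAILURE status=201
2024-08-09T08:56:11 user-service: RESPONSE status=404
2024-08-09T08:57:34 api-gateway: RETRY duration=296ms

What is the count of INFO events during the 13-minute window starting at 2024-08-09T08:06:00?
1

To count events in the time window:

1. Window boundaries: 2024-08-09T08:06:00 to 2024-08-09T08:19:00
2. Filter for INFO events within this window
3. Count matching events: 1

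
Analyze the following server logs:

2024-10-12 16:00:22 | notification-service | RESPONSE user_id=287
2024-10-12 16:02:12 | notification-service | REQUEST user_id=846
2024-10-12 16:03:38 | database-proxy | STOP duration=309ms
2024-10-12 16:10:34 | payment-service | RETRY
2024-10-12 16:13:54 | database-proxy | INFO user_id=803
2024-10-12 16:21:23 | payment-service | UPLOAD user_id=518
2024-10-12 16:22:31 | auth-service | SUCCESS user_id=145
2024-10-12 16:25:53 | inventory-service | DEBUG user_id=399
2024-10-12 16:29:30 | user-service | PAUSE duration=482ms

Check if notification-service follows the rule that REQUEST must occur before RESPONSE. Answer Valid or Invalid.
Invalid

To validate ordering:

1. Required order: REQUEST → RESPONSE
2. Rule: REQUEST must occur before RESPONSE
3. Check actual order of events for notification-service
4. Result: Invalid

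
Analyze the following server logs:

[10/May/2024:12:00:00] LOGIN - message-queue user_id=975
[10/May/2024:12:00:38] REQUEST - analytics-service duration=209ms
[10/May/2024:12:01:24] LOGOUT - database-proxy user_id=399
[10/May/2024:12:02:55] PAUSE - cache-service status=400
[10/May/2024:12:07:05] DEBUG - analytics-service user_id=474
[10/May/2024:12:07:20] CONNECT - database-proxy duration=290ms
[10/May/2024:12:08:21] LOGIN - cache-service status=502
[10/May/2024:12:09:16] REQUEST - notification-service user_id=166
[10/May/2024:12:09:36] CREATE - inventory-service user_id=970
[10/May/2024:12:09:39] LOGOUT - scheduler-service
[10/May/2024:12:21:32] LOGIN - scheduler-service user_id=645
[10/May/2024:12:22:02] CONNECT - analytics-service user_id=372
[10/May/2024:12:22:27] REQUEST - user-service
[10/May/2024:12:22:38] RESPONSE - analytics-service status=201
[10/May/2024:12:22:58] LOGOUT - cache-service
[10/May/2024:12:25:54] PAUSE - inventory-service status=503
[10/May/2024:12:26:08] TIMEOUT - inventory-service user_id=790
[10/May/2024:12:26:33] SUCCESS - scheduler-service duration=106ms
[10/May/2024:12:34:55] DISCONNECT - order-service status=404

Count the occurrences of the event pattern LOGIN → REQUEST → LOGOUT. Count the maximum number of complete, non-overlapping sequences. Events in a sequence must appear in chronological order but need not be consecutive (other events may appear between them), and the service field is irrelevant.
3

To count sequences:

1. Look for pattern: LOGIN → REQUEST → LOGOUT
2. Greedily scan the log in chronological order, matching each sequence element in turn (ignoring service)
3. Each time the full pattern completes, increment the count and restart matching from the next event
4. Complete non-overlapping sequences found: 3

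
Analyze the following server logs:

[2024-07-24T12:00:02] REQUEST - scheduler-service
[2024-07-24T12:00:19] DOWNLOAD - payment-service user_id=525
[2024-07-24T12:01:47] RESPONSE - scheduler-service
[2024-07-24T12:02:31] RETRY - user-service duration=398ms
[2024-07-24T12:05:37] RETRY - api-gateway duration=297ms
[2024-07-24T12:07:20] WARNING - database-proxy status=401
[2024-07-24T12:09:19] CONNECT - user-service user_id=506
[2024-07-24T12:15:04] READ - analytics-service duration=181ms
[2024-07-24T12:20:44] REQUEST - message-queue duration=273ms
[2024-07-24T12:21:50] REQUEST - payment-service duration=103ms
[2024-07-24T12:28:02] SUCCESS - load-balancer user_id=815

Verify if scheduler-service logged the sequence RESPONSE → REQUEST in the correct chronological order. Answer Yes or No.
No

To verify sequence order:

1. Find all events in sequence RESPONSE → REQUEST for scheduler-service
2. Extract their timestamps
3. Check if timestamps are in ascending order
4. Result: No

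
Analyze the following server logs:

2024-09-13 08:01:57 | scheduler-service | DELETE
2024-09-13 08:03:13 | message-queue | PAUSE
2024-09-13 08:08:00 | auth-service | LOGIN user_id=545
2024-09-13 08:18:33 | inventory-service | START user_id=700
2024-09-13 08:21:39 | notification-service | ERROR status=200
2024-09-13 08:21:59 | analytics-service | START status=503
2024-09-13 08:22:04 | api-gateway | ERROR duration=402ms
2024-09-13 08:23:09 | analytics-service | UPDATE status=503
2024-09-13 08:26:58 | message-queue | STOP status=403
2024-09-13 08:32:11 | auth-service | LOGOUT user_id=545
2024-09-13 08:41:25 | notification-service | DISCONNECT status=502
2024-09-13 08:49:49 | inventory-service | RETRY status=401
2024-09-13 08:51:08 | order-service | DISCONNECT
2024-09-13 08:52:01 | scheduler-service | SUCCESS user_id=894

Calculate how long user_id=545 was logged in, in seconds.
1451

To calculate session duration:

1. Find LOGIN event for user_id=545: 2024-09-13 08:08:00
2. Find LOGOUT event for user_id=545: 2024-09-13 08:32:11
3. Session duration: 2024-09-13 08:32:11 - 2024-09-13 08:08:00 = 1451 seconds (24 minutes)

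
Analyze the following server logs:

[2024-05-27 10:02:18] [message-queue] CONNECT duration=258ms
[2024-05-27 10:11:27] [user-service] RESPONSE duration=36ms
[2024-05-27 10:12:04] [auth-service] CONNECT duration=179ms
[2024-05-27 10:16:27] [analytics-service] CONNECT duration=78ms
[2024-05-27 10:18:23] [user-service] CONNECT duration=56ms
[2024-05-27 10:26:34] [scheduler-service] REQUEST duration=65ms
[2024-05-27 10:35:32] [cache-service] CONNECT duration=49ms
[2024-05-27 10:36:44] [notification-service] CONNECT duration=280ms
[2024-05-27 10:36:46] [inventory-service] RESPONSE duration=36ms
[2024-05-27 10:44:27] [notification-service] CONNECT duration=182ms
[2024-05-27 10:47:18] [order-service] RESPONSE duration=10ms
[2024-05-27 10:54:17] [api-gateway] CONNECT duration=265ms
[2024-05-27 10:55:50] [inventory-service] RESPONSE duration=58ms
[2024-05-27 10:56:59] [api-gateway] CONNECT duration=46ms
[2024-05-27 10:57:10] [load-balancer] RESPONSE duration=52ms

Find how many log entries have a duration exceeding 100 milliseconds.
5

To count timeouts:

1. Threshold: 100ms
2. Extract duration from each log entry
3. Count entries where duration > 100
4. Timeout count: 5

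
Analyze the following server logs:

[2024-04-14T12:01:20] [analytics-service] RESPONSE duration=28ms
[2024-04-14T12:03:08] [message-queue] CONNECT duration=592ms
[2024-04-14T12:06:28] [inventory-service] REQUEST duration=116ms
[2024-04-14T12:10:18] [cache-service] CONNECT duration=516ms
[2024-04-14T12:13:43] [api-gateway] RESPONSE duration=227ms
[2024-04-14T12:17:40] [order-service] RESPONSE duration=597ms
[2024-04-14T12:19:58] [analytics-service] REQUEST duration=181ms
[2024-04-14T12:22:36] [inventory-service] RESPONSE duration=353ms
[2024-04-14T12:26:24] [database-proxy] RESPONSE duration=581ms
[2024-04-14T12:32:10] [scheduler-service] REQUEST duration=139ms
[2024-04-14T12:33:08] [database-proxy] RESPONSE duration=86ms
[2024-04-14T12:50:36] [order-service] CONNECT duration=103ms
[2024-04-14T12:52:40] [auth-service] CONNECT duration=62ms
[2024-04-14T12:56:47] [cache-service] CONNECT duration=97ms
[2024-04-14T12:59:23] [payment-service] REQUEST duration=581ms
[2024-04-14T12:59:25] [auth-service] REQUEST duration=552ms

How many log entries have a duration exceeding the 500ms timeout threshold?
6

To count timeouts:

1. Threshold: 500ms
2. Extract duration from each log entry
3. Count entries where duration > 500
4. Timeout count: 6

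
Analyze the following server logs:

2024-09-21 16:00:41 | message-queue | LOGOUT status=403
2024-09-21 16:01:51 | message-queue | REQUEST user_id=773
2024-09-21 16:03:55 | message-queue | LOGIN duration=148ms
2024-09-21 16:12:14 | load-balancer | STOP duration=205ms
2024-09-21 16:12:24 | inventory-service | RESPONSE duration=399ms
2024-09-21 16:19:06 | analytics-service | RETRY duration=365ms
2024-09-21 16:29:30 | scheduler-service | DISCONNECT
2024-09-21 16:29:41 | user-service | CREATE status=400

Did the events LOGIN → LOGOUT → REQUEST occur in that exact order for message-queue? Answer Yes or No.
No

To verify sequence order:

1. Find all events in sequence LOGIN → LOGOUT → REQUEST for message-queue
2. Extract their timestamps
3. Check if timestamps are in ascending order
4. Result: No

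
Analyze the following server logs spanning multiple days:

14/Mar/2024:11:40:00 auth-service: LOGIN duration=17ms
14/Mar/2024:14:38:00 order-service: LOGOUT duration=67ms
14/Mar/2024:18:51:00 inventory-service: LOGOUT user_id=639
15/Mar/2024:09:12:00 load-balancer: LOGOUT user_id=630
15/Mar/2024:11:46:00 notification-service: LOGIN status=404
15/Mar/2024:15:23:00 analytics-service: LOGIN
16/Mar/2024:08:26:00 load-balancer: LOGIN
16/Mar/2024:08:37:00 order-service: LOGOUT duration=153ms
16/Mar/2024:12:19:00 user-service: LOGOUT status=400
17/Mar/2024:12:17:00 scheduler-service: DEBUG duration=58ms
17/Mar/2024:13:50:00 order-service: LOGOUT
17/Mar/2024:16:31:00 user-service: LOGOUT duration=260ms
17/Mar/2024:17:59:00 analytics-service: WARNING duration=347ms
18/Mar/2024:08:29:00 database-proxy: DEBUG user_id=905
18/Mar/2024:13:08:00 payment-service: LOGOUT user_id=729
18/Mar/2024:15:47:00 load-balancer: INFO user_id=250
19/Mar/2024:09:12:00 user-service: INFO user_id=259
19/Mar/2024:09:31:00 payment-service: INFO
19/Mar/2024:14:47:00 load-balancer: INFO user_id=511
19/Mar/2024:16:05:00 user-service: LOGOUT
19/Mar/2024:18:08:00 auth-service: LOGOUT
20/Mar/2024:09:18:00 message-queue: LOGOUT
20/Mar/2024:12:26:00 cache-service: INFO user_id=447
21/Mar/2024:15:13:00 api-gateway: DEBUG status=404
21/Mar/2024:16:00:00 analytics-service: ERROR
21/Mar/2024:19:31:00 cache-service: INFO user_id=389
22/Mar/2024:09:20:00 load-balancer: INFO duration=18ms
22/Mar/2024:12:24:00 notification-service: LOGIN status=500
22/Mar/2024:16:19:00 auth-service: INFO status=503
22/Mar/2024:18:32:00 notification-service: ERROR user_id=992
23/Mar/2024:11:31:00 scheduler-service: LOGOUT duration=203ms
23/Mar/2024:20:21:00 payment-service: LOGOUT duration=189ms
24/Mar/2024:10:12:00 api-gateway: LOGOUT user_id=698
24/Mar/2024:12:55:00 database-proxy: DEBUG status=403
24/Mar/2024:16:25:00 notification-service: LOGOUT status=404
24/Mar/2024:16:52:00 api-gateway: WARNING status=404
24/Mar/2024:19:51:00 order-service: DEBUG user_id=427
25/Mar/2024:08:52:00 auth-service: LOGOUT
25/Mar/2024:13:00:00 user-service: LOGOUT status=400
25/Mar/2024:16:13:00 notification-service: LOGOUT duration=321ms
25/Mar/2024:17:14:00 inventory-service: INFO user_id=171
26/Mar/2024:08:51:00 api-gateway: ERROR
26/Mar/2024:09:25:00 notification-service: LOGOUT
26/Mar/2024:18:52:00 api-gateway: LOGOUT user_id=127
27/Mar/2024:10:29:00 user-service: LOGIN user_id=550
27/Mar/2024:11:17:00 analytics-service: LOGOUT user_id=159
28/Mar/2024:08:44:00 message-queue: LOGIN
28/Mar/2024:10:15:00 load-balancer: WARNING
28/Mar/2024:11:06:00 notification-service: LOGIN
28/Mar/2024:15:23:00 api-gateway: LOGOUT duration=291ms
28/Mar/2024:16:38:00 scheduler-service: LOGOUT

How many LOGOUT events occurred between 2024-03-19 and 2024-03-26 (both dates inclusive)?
12

To filter by date range:

1. Date range: 2024-03-19 through 2024-03-26, both dates inclusive
2. Filter for LOGOUT events whose date falls in this range
3. Count matching events: 12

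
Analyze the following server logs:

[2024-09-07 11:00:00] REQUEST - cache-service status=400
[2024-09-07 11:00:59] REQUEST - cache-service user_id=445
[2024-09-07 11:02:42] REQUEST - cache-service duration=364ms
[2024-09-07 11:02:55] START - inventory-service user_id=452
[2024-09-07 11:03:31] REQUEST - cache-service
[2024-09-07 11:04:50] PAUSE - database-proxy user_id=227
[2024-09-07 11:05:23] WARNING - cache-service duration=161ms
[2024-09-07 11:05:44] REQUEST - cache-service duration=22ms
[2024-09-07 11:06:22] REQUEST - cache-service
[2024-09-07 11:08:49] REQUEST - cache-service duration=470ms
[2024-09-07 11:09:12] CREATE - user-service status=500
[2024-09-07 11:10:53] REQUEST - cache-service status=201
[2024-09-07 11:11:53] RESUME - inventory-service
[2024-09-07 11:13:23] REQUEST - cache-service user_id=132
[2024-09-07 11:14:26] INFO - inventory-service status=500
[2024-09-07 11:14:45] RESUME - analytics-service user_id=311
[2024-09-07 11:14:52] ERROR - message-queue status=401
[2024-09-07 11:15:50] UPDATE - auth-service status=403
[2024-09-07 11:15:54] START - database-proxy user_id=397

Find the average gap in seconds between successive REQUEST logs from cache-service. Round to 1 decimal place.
100.4

To calculate average interval:

1. Find all REQUEST events for cache-service in order
2. Calculate time gaps between consecutive events
3. Compute mean of gaps: 803 / 8 = 100.4 seconds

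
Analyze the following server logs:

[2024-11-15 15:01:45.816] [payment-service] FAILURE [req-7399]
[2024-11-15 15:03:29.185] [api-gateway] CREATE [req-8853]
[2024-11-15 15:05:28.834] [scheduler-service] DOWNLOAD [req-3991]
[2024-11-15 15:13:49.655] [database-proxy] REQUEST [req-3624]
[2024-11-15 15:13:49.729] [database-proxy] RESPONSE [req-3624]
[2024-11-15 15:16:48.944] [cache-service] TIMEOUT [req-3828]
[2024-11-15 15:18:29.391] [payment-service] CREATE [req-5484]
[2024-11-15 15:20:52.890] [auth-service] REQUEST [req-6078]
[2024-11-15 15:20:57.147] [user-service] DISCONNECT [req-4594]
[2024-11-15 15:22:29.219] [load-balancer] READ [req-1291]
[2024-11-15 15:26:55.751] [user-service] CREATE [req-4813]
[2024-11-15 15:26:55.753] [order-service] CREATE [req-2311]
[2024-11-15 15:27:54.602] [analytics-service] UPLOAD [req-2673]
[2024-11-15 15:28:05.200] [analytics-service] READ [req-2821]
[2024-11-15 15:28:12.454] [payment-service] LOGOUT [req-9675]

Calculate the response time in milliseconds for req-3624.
74

To calculate latency:

1. Find REQUEST with id req-3624: 2024-11-15 15:13:49.655
2. Find RESPONSE with id req-3624: 2024-11-15 15:13:49.729
3. Latency: 2024-11-15 15:13:49.729 - 2024-11-15 15:13:49.655 = 74ms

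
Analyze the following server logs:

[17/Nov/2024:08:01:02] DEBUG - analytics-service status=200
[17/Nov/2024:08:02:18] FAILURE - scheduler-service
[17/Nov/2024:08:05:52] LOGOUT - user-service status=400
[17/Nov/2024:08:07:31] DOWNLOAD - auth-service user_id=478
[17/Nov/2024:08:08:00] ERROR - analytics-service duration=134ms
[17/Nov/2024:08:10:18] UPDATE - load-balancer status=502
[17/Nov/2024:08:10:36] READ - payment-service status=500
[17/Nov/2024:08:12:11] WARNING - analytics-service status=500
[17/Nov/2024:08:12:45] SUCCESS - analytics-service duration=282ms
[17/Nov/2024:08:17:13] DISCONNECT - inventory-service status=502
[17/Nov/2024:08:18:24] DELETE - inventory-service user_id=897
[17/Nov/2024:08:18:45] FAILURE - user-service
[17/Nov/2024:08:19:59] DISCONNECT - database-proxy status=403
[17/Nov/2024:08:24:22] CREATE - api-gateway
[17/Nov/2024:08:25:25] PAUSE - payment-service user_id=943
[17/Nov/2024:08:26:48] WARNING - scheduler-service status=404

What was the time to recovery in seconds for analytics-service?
285

To calculate recovery time:

1. Find ERROR event for analytics-service: 17/Nov/2024:08:08:00
2. Find next SUCCESS event for analytics-service: 17/Nov/2024:08:12:45
3. Recovery time: 17/Nov/2024:08:12:45 - 17/Nov/2024:08:08:00 = 285 seconds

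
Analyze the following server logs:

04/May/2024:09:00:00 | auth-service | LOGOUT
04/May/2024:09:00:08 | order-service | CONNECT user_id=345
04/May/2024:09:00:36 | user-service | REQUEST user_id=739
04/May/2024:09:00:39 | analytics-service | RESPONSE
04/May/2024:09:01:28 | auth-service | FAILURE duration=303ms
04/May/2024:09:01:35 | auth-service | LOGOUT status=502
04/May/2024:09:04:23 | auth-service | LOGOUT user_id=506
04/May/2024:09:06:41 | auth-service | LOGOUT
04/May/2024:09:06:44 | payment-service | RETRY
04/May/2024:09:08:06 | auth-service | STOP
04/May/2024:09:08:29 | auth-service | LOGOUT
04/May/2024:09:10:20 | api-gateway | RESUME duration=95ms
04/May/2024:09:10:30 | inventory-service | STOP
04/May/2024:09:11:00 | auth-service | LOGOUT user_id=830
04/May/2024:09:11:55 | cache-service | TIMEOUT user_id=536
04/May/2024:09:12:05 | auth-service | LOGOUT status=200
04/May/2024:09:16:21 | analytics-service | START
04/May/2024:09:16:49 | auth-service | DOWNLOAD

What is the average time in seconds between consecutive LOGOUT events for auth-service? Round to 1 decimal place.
120.8

To calculate average interval:

1. Find all LOGOUT events for auth-service in order
2. Calculate time gaps between consecutive events
3. Compute mean of gaps: 725 / 6 = 120.8 seconds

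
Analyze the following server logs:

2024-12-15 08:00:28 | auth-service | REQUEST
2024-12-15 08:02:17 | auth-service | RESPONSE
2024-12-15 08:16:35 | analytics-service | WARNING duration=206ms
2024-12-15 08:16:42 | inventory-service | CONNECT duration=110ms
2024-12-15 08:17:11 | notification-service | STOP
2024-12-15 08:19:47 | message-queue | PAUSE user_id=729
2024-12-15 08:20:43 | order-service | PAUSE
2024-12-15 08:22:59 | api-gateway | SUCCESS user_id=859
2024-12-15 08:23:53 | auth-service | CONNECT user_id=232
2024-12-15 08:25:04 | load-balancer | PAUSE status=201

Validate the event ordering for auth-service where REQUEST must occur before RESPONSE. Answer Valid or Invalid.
Valid

To validate ordering:

1. Required order: REQUEST → RESPONSE
2. Rule: REQUEST must occur before RESPONSE
3. Check actual order of events for auth-service
4. Result: Valid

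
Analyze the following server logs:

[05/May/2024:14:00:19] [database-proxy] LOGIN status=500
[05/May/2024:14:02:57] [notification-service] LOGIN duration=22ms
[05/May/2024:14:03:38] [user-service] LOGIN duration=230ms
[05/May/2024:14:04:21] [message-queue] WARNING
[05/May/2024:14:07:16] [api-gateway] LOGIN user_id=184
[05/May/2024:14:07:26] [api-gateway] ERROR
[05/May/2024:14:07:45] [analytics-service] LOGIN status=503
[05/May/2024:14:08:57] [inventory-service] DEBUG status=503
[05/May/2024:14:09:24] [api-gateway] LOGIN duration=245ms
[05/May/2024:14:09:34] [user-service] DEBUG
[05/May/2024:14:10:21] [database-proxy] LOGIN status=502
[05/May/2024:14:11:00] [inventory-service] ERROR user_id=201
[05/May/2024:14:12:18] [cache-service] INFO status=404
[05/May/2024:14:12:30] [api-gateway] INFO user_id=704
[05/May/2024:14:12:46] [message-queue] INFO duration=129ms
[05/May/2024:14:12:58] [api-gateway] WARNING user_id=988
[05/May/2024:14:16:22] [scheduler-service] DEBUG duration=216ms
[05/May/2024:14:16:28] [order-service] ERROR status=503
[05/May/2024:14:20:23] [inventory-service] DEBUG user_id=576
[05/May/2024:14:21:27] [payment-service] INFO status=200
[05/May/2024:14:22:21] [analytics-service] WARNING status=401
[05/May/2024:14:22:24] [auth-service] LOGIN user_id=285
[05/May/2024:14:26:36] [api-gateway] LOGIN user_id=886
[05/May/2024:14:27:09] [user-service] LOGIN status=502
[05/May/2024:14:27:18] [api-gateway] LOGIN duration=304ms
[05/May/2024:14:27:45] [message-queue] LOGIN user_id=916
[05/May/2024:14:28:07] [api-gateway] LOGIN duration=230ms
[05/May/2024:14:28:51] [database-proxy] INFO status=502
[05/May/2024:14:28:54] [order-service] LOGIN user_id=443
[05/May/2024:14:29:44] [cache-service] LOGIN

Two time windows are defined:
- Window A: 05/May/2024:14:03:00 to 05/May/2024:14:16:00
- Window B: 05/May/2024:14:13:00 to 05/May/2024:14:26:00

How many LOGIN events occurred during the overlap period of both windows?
0

To find overlap events:

1. Window A: 05/May/2024:14:03:00 to 05/May/2024:14:16:00
2. Window B: 05/May/2024:14:13:00 to 05/May/2024:14:26:00
3. Overlap period: 05/May/2024:14:13:00 to 05/May/2024:14:16:00
4. Count LOGIN events in overlap: 0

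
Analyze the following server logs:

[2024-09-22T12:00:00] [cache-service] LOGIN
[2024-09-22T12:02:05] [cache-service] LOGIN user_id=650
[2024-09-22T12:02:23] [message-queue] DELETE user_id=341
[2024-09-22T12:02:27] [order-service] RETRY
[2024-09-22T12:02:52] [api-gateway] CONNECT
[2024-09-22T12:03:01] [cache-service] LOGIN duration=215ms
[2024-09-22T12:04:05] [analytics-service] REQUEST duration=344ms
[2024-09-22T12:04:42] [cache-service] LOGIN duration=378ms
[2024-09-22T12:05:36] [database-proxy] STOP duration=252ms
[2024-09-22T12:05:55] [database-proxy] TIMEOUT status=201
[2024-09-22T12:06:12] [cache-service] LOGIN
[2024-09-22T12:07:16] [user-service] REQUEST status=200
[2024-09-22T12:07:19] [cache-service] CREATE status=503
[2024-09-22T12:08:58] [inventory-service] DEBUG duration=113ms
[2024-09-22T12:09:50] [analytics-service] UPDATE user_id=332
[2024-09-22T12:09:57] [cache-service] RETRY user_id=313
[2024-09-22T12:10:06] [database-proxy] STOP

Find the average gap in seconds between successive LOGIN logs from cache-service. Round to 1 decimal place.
93.0

To calculate average interval:

1. Find all LOGIN events for cache-service in order
2. Calculate time gaps between consecutive events
3. Compute mean of gaps: 372 / 4 = 93.0 seconds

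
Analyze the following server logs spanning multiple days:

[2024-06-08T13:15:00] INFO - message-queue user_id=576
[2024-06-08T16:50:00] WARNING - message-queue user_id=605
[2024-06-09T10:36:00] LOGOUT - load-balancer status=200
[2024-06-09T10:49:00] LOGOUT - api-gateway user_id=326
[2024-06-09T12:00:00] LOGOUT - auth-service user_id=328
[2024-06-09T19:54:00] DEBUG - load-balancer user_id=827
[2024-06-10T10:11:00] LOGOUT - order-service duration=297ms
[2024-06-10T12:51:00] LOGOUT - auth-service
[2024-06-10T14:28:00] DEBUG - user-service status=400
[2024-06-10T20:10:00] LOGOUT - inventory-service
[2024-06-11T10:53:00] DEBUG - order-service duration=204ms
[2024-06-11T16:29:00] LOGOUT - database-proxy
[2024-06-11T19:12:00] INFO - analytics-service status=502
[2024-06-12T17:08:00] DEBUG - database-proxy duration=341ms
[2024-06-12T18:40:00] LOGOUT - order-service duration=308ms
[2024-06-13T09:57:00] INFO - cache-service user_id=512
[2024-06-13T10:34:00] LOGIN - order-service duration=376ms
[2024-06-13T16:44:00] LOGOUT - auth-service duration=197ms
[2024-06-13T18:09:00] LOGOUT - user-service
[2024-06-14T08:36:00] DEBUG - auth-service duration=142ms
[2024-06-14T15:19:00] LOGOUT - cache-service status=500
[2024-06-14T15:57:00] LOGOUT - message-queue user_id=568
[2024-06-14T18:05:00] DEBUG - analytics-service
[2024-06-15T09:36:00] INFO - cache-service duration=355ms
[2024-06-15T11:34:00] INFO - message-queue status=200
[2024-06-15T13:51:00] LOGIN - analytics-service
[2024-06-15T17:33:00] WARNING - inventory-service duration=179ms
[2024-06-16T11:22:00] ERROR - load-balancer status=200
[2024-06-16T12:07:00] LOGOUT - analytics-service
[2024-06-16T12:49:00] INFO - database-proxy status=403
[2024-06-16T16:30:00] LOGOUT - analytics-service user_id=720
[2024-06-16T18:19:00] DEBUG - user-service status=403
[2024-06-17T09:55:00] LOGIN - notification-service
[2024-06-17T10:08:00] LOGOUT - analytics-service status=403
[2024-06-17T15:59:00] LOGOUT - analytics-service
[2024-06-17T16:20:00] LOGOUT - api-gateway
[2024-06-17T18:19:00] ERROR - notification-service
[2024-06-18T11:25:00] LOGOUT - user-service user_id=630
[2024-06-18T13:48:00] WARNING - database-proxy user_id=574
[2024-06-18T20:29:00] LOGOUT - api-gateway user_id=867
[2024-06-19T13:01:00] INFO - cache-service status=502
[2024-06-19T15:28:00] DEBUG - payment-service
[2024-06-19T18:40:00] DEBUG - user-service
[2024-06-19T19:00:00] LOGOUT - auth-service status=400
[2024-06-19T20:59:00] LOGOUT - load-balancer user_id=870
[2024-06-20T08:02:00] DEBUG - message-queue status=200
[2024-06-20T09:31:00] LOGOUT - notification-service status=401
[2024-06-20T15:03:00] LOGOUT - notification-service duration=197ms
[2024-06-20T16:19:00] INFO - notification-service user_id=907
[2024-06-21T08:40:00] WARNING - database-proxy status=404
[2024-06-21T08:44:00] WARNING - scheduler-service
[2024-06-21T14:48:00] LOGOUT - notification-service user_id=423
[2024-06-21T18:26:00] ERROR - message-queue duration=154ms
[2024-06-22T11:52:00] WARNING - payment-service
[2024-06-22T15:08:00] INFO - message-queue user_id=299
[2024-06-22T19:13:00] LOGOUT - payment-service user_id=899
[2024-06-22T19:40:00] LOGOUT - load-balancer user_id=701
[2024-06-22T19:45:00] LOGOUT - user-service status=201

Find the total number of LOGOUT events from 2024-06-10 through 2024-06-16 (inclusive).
11

To filter by date range:

1. Date range: 2024-06-10 through 2024-06-16, both dates inclusive
2. Filter for LOGOUT events whose date falls in this range
3. Count matching events: 11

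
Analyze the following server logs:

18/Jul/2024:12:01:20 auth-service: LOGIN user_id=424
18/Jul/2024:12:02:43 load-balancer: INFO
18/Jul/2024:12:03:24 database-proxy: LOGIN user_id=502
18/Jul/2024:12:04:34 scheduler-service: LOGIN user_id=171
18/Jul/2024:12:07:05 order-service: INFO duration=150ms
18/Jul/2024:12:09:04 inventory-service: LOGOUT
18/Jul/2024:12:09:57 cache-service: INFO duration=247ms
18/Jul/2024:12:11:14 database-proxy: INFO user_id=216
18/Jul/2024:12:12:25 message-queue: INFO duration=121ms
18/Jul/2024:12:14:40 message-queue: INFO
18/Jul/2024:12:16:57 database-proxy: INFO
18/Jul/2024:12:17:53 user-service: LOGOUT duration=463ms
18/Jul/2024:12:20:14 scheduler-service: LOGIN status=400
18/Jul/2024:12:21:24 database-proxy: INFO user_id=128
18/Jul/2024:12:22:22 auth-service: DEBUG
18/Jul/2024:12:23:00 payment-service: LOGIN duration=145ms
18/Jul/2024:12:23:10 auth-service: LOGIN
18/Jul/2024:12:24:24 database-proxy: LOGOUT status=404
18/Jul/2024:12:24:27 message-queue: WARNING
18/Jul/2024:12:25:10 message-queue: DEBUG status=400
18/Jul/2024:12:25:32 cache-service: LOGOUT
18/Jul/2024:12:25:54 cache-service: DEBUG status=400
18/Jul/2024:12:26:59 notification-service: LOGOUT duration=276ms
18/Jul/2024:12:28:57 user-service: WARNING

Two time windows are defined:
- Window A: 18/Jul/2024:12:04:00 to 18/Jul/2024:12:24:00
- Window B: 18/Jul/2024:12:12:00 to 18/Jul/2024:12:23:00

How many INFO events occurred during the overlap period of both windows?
4

To find overlap events:

1. Window A: 18/Jul/2024:12:04:00 to 18/Jul/2024:12:24:00
2. Window B: 18/Jul/2024:12:12:00 to 18/Jul/2024:12:23:00
3. Overlap period: 18/Jul/2024:12:12:00 to 18/Jul/2024:12:23:00
4. Count INFO events in overlap: 4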